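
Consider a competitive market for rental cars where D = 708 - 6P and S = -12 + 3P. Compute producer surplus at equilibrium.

Producer surplus = 8664

Equilibrium: 708 - 6P = -12 + 3P gives P* = 80, Q* = 228.
Supply starts at P = 4 (where S = 0).
PS = ½(80 − 4)(228) = 8664.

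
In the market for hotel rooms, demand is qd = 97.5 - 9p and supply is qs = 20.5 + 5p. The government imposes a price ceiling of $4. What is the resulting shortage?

Shortage = 21

Equilibrium price would be p* = 5.5, so the ceiling at 4 binds.
At p = 4: qd = 97.5 − 9(4) = 61.5, qs = 20.5 + 5(4) = 40.5.
Shortage = 61.5 − 40.5 = 21.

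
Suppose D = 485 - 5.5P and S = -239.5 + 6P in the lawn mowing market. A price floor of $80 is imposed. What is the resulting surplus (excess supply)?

Surplus = 195.5

Equilibrium price would be P* = 63, so the floor at 80 binds.
At P = 80: D = 45, S = 240.5.
Surplus = 240.5 − 45 = 195.5.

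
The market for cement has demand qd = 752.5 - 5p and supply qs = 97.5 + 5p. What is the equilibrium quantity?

q* = 425

Set qd = qs: 752.5 - 5p = 97.5 + 5p.
655 = 10p, so p* = 65.5.
q* = 752.5 − 5(65.5) = 425.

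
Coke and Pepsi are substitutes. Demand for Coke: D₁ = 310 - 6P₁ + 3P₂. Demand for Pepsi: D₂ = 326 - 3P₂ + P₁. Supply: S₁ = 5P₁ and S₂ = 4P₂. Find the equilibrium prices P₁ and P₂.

Market 1: 310 - 6P₁ + 3P₂ = 5P₁ → 11P₁ - 3P₂ = 310.
Market 2: 7P₂ - P₁ = 326.
Eliminating P₂: 7×(1) + 3×(2) gives 74P₁ = 3148, so P₁ = 1574/37.
Back-substitute into (2): P₂ = (326 + 1×1574/37) / 7 = 1948/37.

P₁ = 1574/37, P₂ = 1948/37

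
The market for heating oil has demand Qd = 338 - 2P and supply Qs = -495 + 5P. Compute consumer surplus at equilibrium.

Equilibrium: 338 - 2P = -495 + 5P gives P* = 119, Q* = 100.
Demand choke price (Qd = 0): P = 169.
CS = ½(169 − 119)(100) = 2500.

Consumer surplus = 2500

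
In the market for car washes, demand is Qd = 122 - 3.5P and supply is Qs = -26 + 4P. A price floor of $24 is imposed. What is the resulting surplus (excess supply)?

Surplus = 32

Equilibrium price would be P* = 296/15, so the floor at 24 binds.
At P = 24: Qd = 38, Qs = 70.
Surplus = 70 − 38 = 32.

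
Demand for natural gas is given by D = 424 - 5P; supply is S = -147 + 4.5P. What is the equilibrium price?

P* = 1142/19

Set D = S: 424 - 5P = -147 + 4.5P.
571 = 9.5P, so P* = 1142/19.
Q* = 424 − 5(1142/19) = 2346/19.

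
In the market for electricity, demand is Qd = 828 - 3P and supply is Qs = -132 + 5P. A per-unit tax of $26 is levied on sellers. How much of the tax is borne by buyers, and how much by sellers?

Buyers bear $16.25, sellers bear $9.75

Pre-tax equilibrium: P* = 120, Q* = 468.
Tax on sellers shifts supply to Qs = -132 + 5(P − 26) = -262 + 5P.
828 - 3P = -262 + 5P gives buyer price Pb = 136.25; sellers receive Ps = 136.25 − 26 = 110.25.
New quantity: Q = 828 − 3(136.25) = 419.25.
Buyer burden = 136.25 − 120 = 16.25; seller burden = 120 − 110.25 = 9.75.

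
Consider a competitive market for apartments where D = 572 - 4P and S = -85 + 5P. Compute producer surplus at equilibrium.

Producer surplus = 7840

Equilibrium: 572 - 4P = -85 + 5P gives P* = 73, Q* = 280.
Supply starts at P = 17 (where S = 0).
PS = ½(73 − 17)(280) = 7840.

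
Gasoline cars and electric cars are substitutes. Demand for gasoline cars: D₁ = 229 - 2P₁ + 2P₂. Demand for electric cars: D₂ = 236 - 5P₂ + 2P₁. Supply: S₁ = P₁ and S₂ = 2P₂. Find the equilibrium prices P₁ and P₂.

Market 1: 229 - 2P₁ + 2P₂ = P₁ → 3P₁ - 2P₂ = 229.
Market 2: 7P₂ - 2P₁ = 236.
Eliminating P₂: 7×(1) + 2×(2) gives 17P₁ = 2075, so P₁ = 2075/17.
Back-substitute into (2): P₂ = (236 + 2×2075/17) / 7 = 1166/17.

P₁ = 2075/17, P₂ = 1166/17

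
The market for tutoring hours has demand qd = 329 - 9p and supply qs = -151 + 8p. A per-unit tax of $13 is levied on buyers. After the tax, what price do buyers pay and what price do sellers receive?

Buyers pay 584/17, sellers receive 363/17

Pre-tax equilibrium: p* = 480/17, q* = 1273/17.
Tax on buyers shifts demand to qd = 329 − 9(p + 13) = 212 - 9p.
212 - 9p = -151 + 8p gives seller price ps = 363/17; buyers pay pb = 363/17 + 13 = 584/17.
New quantity: q = 329 − 9(584/17) = 337/17.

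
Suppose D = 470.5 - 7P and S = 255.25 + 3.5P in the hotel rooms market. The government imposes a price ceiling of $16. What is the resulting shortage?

Shortage = 47.25

Equilibrium price would be P* = 20.5, so the ceiling at 16 binds.
At P = 16: D = 470.5 − 7(16) = 358.5, S = 255.25 + 3.5(16) = 311.25.
Shortage = 358.5 − 311.25 = 47.25.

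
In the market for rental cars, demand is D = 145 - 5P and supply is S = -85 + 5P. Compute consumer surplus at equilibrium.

Equilibrium: 145 - 5P = -85 + 5P gives P* = 23, Q* = 30.
Demand choke price (D = 0): P = 29.
CS = ½(29 − 23)(30) = 90.

Consumer surplus = 90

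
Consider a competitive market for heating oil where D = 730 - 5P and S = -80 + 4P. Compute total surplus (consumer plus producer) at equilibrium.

Equilibrium: 730 - 5P = -80 + 4P gives P* = 90, Q* = 280.
Demand choke price: P = 146; supply starts at P = 20.
CS = ½(146 − 90)(280) = 7840; PS = ½(90 − 20)(280) = 9800.

Total surplus = 17640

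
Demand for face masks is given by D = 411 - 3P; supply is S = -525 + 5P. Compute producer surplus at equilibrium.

Equilibrium: 411 - 3P = -525 + 5P gives P* = 117, Q* = 60.
Supply starts at P = 105 (where S = 0).
PS = ½(117 − 105)(60) = 360.

Producer surplus = 360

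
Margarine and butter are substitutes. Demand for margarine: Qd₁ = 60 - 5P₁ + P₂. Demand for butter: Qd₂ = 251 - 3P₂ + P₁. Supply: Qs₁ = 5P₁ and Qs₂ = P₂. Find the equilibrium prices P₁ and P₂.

P₁ = 491/39, P₂ = 2570/39

Market 1: 60 - 5P₁ + P₂ = 5P₁ → 10P₁ - P₂ = 60.
Market 2: 4P₂ - P₁ = 251.
Eliminating P₂: 4×(1) + 1×(2) gives 39P₁ = 491, so P₁ = 491/39.
Back-substitute into (2): P₂ = (251 + 1×491/39) / 4 = 2570/39.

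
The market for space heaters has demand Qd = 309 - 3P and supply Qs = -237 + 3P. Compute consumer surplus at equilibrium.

Equilibrium: 309 - 3P = -237 + 3P gives P* = 91, Q* = 36.
Demand choke price (Qd = 0): P = 103.
CS = ½(103 − 91)(36) = 216.

Consumer surplus = 216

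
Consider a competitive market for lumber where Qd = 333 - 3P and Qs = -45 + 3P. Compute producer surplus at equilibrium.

Equilibrium: 333 - 3P = -45 + 3P gives P* = 63, Q* = 144.
Supply starts at P = 15 (where Qs = 0).
PS = ½(63 − 15)(144) = 3456.

Producer surplus = 3456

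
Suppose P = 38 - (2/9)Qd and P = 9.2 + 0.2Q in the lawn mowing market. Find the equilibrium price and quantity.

Set the two price expressions equal: 38 - (2/9)Q = 9.2 + 0.2Q.
28.8 = (19/45)Q, so Q* = 1296/19.
P* = 38 − (2/9)(1296/19) = 434/19.

P* = 434/19, Q* = 1296/19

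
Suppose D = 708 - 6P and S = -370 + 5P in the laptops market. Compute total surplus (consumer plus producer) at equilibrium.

Equilibrium: 708 - 6P = -370 + 5P gives P* = 98, Q* = 120.
Demand choke price: P = 118; supply starts at P = 74.
CS = ½(118 − 98)(120) = 1200; PS = ½(98 − 74)(120) = 1440.

Total surplus = 2640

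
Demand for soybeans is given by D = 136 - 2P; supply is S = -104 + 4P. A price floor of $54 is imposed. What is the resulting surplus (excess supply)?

Equilibrium price would be P* = 40, so the floor at 54 binds.
At P = 54: D = 28, S = 112.
Surplus = 112 − 28 = 84.

Surplus = 84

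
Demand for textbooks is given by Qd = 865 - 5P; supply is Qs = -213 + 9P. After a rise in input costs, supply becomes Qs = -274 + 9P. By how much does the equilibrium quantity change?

ΔQ = -305/14

Original equilibrium: P* = 77, Q* = 480.
New equilibrium: 865 - 5P = -274 + 9P, so 1139 = 14P and P' = 1139/14; Q' = 865 − 5(1139/14) = 6415/14.
Change in quantity: 6415/14 − 480 = -305/14.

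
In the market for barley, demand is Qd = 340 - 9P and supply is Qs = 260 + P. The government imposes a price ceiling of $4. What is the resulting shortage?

Equilibrium price would be P* = 8, so the ceiling at 4 binds.
At P = 4: Qd = 340 − 9(4) = 304, Qs = 260 + 1(4) = 264.
Shortage = 304 − 264 = 40.

Shortage = 40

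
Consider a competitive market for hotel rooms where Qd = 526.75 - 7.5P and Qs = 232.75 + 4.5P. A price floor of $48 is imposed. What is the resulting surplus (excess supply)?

Equilibrium price would be P* = 24.5, so the floor at 48 binds.
At P = 48: Qd = 166.75, Qs = 448.75.
Surplus = 448.75 − 166.75 = 282.

Surplus = 282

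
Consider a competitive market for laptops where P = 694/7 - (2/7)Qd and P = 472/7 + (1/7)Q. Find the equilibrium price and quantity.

P* = 78, Q* = 74

Set the two price expressions equal: 694/7 - (2/7)Q = 472/7 + (1/7)Q.
222/7 = (3/7)Q, so Q* = 74.
P* = 694/7 − (2/7)(74) = 78.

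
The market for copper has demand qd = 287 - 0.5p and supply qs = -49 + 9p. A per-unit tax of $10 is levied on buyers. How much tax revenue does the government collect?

Pre-tax equilibrium: p* = 672/19, q* = 5117/19.
Tax on buyers shifts demand to qd = 287 − 0.5(p + 10) = 282 - 0.5p.
282 - 0.5p = -49 + 9p gives seller price ps = 662/19; buyers pay pb = 662/19 + 10 = 852/19.
New quantity: q = 287 − 0.5(852/19) = 5027/19.
Revenue = 10 × 5027/19 = 50270/19.

Tax revenue = 50270/19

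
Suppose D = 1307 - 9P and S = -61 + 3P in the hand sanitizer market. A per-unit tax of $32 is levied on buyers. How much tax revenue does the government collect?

Pre-tax equilibrium: P* = 114, Q* = 281.
Tax on buyers shifts demand to D = 1307 − 9(P + 32) = 1019 - 9P.
1019 - 9P = -61 + 3P gives seller price Ps = 90; buyers pay Pb = 90 + 32 = 122.
New quantity: Q = 1307 − 9(122) = 209.
Revenue = 32 × 209 = 6688.

Tax revenue = 6688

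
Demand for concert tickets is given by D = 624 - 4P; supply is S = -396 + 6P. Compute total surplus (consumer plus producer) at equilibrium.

Total surplus = 9720

Equilibrium: 624 - 4P = -396 + 6P gives P* = 102, Q* = 216.
Demand choke price: P = 156; supply starts at P = 66.
CS = ½(156 − 102)(216) = 5832; PS = ½(102 − 66)(216) = 3888.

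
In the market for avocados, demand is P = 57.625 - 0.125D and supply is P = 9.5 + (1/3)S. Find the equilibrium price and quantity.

P* = 44.5, Q* = 105

Set the two price expressions equal: 57.625 - 0.125Q = 9.5 + (1/3)Q.
48.125 = (11/24)Q, so Q* = 105.
P* = 57.625 − (0.125)(105) = 44.5.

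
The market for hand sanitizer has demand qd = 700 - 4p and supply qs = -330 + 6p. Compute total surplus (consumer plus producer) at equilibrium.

Total surplus = 17280

Equilibrium: 700 - 4p = -330 + 6p gives p* = 103, q* = 288.
Demand choke price: p = 175; supply starts at p = 55.
CS = ½(175 − 103)(288) = 10368; PS = ½(103 − 55)(288) = 6912.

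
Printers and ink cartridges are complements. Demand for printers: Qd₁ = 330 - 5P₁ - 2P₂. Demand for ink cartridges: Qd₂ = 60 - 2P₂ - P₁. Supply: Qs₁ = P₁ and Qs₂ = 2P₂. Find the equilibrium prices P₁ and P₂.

Market 1: 330 - 5P₁ - 2P₂ = P₁ → 6P₁ + 2P₂ = 330.
Market 2: 4P₂ + P₁ = 60.
Eliminating P₂: 4×(1) − 2×(2) gives 22P₁ = 1200, so P₁ = 600/11.
Back-substitute into (2): P₂ = (60 − 1×600/11) / 4 = 15/11.

P₁ = 600/11, P₂ = 15/11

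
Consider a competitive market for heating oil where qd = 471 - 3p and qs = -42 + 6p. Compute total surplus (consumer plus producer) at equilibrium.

Equilibrium: 471 - 3p = -42 + 6p gives p* = 57, q* = 300.
Demand choke price: p = 157; supply starts at p = 7.
CS = ½(157 − 57)(300) = 15000; PS = ½(57 − 7)(300) = 7500.

Total surplus = 22500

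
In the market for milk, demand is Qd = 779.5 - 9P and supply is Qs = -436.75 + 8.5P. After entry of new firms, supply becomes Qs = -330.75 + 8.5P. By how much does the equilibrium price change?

Original equilibrium: P* = 69.5, Q* = 154.
New equilibrium: 779.5 - 9P = -330.75 + 8.5P, so 1110.25 = 17.5P and P' = 4441/70; Q' = 779.5 − 9(4441/70) = 7298/35.
Change in price: 4441/70 − 69.5 = -212/35.

ΔP = -212/35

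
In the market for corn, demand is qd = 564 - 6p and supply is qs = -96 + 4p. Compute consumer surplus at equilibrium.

Equilibrium: 564 - 6p = -96 + 4p gives p* = 66, q* = 168.
Demand choke price (qd = 0): p = 94.
CS = ½(94 − 66)(168) = 2352.

Consumer surplus = 2352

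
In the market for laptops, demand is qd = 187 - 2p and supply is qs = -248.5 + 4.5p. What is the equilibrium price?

Set qd = qs: 187 - 2p = -248.5 + 4.5p.
435.5 = 6.5p, so p* = 67.
q* = 187 − 2(67) = 53.

p* = 67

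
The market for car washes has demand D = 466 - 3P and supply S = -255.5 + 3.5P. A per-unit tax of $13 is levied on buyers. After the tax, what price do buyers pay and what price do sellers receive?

Buyers pay $118, sellers receive $105

Pre-tax equilibrium: P* = 111, Q* = 133.
Tax on buyers shifts demand to D = 466 − 3(P + 13) = 427 - 3P.
427 - 3P = -255.5 + 3.5P gives seller price Ps = 105; buyers pay Pb = 105 + 13 = 118.
New quantity: Q = 466 − 3(118) = 112.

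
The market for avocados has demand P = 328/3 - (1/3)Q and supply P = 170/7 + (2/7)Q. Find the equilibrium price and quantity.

P* = 826/13, Q* = 1786/13

Set the two price expressions equal: 328/3 - (1/3)Q = 170/7 + (2/7)Q.
1786/21 = (13/21)Q, so Q* = 1786/13.
P* = 328/3 − (1/3)(1786/13) = 826/13.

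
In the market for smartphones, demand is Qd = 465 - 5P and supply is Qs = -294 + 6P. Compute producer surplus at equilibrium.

Producer surplus = 1200

Equilibrium: 465 - 5P = -294 + 6P gives P* = 69, Q* = 120.
Supply starts at P = 49 (where Qs = 0).
PS = ½(69 − 49)(120) = 1200.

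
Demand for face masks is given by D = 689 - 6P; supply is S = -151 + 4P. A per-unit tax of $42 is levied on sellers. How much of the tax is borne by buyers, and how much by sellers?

Pre-tax equilibrium: P* = 84, Q* = 185.
Tax on sellers shifts supply to S = -151 + 4(P − 42) = -319 + 4P.
689 - 6P = -319 + 4P gives buyer price Pb = 100.8; sellers receive Ps = 100.8 − 42 = 58.8.
New quantity: Q = 689 − 6(100.8) = 84.2.
Buyer burden = 100.8 − 84 = 16.8; seller burden = 84 − 58.8 = 25.2.

Buyers bear $16.8, sellers bear $25.2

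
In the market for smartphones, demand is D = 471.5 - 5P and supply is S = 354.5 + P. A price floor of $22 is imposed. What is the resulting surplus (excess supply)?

Equilibrium price would be P* = 19.5, so the floor at 22 binds.
At P = 22: D = 361.5, S = 376.5.
Surplus = 376.5 − 361.5 = 15.

Surplus = 15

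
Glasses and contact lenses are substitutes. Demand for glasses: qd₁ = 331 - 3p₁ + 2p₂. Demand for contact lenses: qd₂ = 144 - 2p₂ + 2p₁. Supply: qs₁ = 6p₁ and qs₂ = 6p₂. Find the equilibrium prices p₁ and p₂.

Market 1: 331 - 3p₁ + 2p₂ = 6p₁ → 9p₁ - 2p₂ = 331.
Market 2: 8p₂ - 2p₁ = 144.
Eliminating p₂: 8×(1) + 2×(2) gives 68p₁ = 2936, so p₁ = 734/17.
Back-substitute into (2): p₂ = (144 + 2×734/17) / 8 = 979/34.

p₁ = 734/17, p₂ = 979/34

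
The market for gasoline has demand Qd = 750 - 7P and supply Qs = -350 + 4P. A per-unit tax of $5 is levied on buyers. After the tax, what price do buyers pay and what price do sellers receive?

Pre-tax equilibrium: P* = 100, Q* = 50.
Tax on buyers shifts demand to Qd = 750 − 7(P + 5) = 715 - 7P.
715 - 7P = -350 + 4P gives seller price Ps = 1065/11; buyers pay Pb = 1065/11 + 5 = 1120/11.
New quantity: Q = 750 − 7(1120/11) = 410/11.

Buyers pay 1120/11, sellers receive 1065/11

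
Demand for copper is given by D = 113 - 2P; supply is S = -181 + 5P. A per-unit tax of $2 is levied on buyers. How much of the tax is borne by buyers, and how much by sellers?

Pre-tax equilibrium: P* = 42, Q* = 29.
Tax on buyers shifts demand to D = 113 − 2(P + 2) = 109 - 2P.
109 - 2P = -181 + 5P gives seller price Ps = 290/7; buyers pay Pb = 290/7 + 2 = 304/7.
New quantity: Q = 113 − 2(304/7) = 183/7.
Buyer burden = 304/7 − 42 = 10/7; seller burden = 42 − 290/7 = 4/7.

Buyers bear 10/7, sellers bear 4/7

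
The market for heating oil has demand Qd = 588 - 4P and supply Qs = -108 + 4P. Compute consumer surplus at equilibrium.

Consumer surplus = 7200

Equilibrium: 588 - 4P = -108 + 4P gives P* = 87, Q* = 240.
Demand choke price (Qd = 0): P = 147.
CS = ½(147 − 87)(240) = 7200.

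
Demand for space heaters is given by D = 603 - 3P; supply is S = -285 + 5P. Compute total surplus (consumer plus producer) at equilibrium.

Equilibrium: 603 - 3P = -285 + 5P gives P* = 111, Q* = 270.
Demand choke price: P = 201; supply starts at P = 57.
CS = ½(201 − 111)(270) = 12150; PS = ½(111 − 57)(270) = 7290.

Total surplus = 19440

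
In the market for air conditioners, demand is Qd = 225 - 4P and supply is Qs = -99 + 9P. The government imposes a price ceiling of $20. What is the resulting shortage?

Equilibrium price would be P* = 324/13, so the ceiling at 20 binds.
At P = 20: Qd = 225 − 4(20) = 145, Qs = -99 + 9(20) = 81.
Shortage = 145 − 81 = 64.

Shortage = 64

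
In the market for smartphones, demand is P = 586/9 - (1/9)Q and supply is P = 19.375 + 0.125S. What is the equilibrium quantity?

Set the two price expressions equal: 586/9 - (1/9)Q = 19.375 + 0.125Q.
3293/72 = (17/72)Q, so Q* = 3293/17.
P* = 586/9 − (1/9)(3293/17) = 741/17.

Q* = 3293/17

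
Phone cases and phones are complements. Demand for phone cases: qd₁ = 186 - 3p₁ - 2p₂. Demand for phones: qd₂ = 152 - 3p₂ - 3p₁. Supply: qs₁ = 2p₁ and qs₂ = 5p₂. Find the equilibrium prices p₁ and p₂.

Market 1: 186 - 3p₁ - 2p₂ = 2p₁ → 5p₁ + 2p₂ = 186.
Market 2: 8p₂ + 3p₁ = 152.
Eliminating p₂: 8×(1) − 2×(2) gives 34p₁ = 1184, so p₁ = 592/17.
Back-substitute into (2): p₂ = (152 − 3×592/17) / 8 = 101/17.

p₁ = 592/17, p₂ = 101/17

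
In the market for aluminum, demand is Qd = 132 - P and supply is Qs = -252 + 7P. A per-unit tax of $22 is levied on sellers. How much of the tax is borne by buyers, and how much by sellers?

Buyers bear $19.25, sellers bear $2.75

Pre-tax equilibrium: P* = 48, Q* = 84.
Tax on sellers shifts supply to Qs = -252 + 7(P − 22) = -406 + 7P.
132 - P = -406 + 7P gives buyer price Pb = 67.25; sellers receive Ps = 67.25 − 22 = 45.25.
New quantity: Q = 132 − 1(67.25) = 64.75.
Buyer burden = 67.25 − 48 = 19.25; seller burden = 48 − 45.25 = 2.75.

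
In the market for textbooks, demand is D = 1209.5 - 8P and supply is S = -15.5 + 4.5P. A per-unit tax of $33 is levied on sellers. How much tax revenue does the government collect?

Tax revenue = 10905.18

Pre-tax equilibrium: P* = 98, Q* = 425.5.
Tax on sellers shifts supply to S = -15.5 + 4.5(P − 33) = -164 + 4.5P.
1209.5 - 8P = -164 + 4.5P gives buyer price Pb = 109.88; sellers receive Ps = 109.88 − 33 = 76.88.
New quantity: Q = 1209.5 − 8(109.88) = 330.46.
Revenue = 33 × 330.46 = 10905.18.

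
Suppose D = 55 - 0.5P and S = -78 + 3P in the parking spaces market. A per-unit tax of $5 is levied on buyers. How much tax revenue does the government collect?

Pre-tax equilibrium: P* = 38, Q* = 36.
Tax on buyers shifts demand to D = 55 − 0.5(P + 5) = 52.5 - 0.5P.
52.5 - 0.5P = -78 + 3P gives seller price Ps = 261/7; buyers pay Pb = 261/7 + 5 = 296/7.
New quantity: Q = 55 − 0.5(296/7) = 237/7.
Revenue = 5 × 237/7 = 1185/7.

Tax revenue = 1185/7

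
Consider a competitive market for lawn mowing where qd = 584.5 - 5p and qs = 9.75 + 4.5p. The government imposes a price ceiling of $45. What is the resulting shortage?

Shortage = 147.25

Equilibrium price would be p* = 60.5, so the ceiling at 45 binds.
At p = 45: qd = 584.5 − 5(45) = 359.5, qs = 9.75 + 4.5(45) = 212.25.
Shortage = 359.5 − 212.25 = 147.25.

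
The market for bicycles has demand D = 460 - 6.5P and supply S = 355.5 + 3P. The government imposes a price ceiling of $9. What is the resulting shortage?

Shortage = 19

Equilibrium price would be P* = 11, so the ceiling at 9 binds.
At P = 9: D = 460 − 6.5(9) = 401.5, S = 355.5 + 3(9) = 382.5.
Shortage = 401.5 − 382.5 = 19.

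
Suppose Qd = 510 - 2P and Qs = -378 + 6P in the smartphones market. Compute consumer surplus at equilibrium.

Equilibrium: 510 - 2P = -378 + 6P gives P* = 111, Q* = 288.
Demand choke price (Qd = 0): P = 255.
CS = ½(255 − 111)(288) = 20736.

Consumer surplus = 20736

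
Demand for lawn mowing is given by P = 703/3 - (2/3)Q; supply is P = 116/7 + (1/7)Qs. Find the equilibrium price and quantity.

P* = 55, Q* = 269

Set the two price expressions equal: 703/3 - (2/3)Q = 116/7 + (1/7)Q.
4573/21 = (17/21)Q, so Q* = 269.
P* = 703/3 − (2/3)(269) = 55.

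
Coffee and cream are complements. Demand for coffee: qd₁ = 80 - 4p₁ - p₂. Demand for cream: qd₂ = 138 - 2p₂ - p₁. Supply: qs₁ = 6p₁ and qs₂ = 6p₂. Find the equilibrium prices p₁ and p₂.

Market 1: 80 - 4p₁ - p₂ = 6p₁ → 10p₁ + p₂ = 80.
Market 2: 8p₂ + p₁ = 138.
Eliminating p₂: 8×(1) − 1×(2) gives 79p₁ = 502, so p₁ = 502/79.
Back-substitute into (2): p₂ = (138 − 1×502/79) / 8 = 1300/79.

p₁ = 502/79, p₂ = 1300/79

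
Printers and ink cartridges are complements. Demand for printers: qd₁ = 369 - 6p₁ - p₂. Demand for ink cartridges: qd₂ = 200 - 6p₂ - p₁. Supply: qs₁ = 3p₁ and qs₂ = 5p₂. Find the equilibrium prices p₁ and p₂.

p₁ = 3859/98, p₂ = 1431/98

Market 1: 369 - 6p₁ - p₂ = 3p₁ → 9p₁ + p₂ = 369.
Market 2: 11p₂ + p₁ = 200.
Eliminating p₂: 11×(1) − 1×(2) gives 98p₁ = 3859, so p₁ = 3859/98.
Back-substitute into (2): p₂ = (200 − 1×3859/98) / 11 = 1431/98.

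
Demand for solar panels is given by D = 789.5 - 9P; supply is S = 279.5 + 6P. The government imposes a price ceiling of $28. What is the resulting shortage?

Shortage = 90

Equilibrium price would be P* = 34, so the ceiling at 28 binds.
At P = 28: D = 789.5 − 9(28) = 537.5, S = 279.5 + 6(28) = 447.5.
Shortage = 537.5 − 447.5 = 90.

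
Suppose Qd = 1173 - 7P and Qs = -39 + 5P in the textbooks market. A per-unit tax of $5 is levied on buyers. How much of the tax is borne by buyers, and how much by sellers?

Pre-tax equilibrium: P* = 101, Q* = 466.
Tax on buyers shifts demand to Qd = 1173 − 7(P + 5) = 1138 - 7P.
1138 - 7P = -39 + 5P gives seller price Ps = 1177/12; buyers pay Pb = 1177/12 + 5 = 1237/12.
New quantity: Q = 1173 − 7(1237/12) = 5417/12.
Buyer burden = 1237/12 − 101 = 25/12; seller burden = 101 − 1177/12 = 35/12.

Buyers bear 25/12, sellers bear 35/12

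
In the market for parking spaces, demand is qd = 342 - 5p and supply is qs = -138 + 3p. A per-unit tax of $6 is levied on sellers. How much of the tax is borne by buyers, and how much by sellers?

Pre-tax equilibrium: p* = 60, q* = 42.
Tax on sellers shifts supply to qs = -138 + 3(p − 6) = -156 + 3p.
342 - 5p = -156 + 3p gives buyer price pb = 62.25; sellers receive ps = 62.25 − 6 = 56.25.
New quantity: q = 342 − 5(62.25) = 30.75.
Buyer burden = 62.25 − 60 = 2.25; seller burden = 60 − 56.25 = 3.75.

Buyers bear $2.25, sellers bear $3.75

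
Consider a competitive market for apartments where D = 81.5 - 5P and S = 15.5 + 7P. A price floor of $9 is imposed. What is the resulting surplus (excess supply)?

Equilibrium price would be P* = 5.5, so the floor at 9 binds.
At P = 9: D = 36.5, S = 78.5.
Surplus = 78.5 − 36.5 = 42.

Surplus = 42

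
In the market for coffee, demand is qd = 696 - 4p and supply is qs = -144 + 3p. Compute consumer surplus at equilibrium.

Equilibrium: 696 - 4p = -144 + 3p gives p* = 120, q* = 216.
Demand choke price (qd = 0): p = 174.
CS = ½(174 − 120)(216) = 5832.

Consumer surplus = 5832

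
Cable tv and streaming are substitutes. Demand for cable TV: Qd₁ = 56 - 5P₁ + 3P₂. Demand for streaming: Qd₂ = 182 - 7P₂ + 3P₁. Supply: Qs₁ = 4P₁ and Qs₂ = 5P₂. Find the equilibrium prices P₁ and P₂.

Market 1: 56 - 5P₁ + 3P₂ = 4P₁ → 9P₁ - 3P₂ = 56.
Market 2: 12P₂ - 3P₁ = 182.
Eliminating P₂: 12×(1) + 3×(2) gives 99P₁ = 1218, so P₁ = 406/33.
Back-substitute into (2): P₂ = (182 + 3×406/33) / 12 = 602/33.

P₁ = 406/33, P₂ = 602/33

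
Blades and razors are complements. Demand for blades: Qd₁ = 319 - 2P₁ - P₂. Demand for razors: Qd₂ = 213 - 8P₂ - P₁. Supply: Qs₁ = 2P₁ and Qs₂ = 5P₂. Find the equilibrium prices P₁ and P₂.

Market 1: 319 - 2P₁ - P₂ = 2P₁ → 4P₁ + P₂ = 319.
Market 2: 13P₂ + P₁ = 213.
Eliminating P₂: 13×(1) − 1×(2) gives 51P₁ = 3934, so P₁ = 3934/51.
Back-substitute into (2): P₂ = (213 − 1×3934/51) / 13 = 533/51.

P₁ = 3934/51, P₂ = 533/51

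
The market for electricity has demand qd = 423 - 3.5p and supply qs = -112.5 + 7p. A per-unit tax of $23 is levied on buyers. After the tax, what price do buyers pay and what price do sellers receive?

Pre-tax equilibrium: p* = 51, q* = 244.5.
Tax on buyers shifts demand to qd = 423 − 3.5(p + 23) = 342.5 - 3.5p.
342.5 - 3.5p = -112.5 + 7p gives seller price ps = 130/3; buyers pay pb = 130/3 + 23 = 199/3.
New quantity: q = 423 − 3.5(199/3) = 1145/6.

Buyers pay 199/3, sellers receive 130/3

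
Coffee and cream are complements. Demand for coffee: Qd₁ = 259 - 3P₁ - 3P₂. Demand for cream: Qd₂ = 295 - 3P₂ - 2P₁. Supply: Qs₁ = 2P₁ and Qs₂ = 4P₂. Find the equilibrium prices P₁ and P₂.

P₁ = 32, P₂ = 33

Market 1: 259 - 3P₁ - 3P₂ = 2P₁ → 5P₁ + 3P₂ = 259.
Market 2: 7P₂ + 2P₁ = 295.
Eliminating P₂: 7×(1) − 3×(2) gives 29P₁ = 928, so P₁ = 32.
Back-substitute into (2): P₂ = (295 − 2×32) / 7 = 33.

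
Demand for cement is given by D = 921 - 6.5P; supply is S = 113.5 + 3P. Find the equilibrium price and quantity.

Set D = S: 921 - 6.5P = 113.5 + 3P.
807.5 = 9.5P, so P* = 85.
Q* = 921 − 6.5(85) = 368.5.

P* = 85, Q* = 368.5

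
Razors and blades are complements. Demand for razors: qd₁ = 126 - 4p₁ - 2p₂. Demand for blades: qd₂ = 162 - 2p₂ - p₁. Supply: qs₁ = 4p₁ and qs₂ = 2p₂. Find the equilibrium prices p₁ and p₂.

p₁ = 6, p₂ = 39

Market 1: 126 - 4p₁ - 2p₂ = 4p₁ → 8p₁ + 2p₂ = 126.
Market 2: 4p₂ + p₁ = 162.
Eliminating p₂: 4×(1) − 2×(2) gives 30p₁ = 180, so p₁ = 6.
Back-substitute into (2): p₂ = (162 − 1×6) / 4 = 39.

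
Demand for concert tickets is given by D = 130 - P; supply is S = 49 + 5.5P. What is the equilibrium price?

Set D = S: 130 - P = 49 + 5.5P.
81 = 6.5P, so P* = 162/13.
Q* = 130 − 1(162/13) = 1528/13.

P* = 162/13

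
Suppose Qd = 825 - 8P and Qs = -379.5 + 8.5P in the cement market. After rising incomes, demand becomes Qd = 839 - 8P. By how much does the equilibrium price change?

Original equilibrium: P* = 73, Q* = 241.
New equilibrium: 839 - 8P = -379.5 + 8.5P, so 1218.5 = 16.5P and P' = 2437/33; Q' = 839 − 8(2437/33) = 8191/33.
Change in price: 2437/33 − 73 = 28/33.

ΔP = 28/33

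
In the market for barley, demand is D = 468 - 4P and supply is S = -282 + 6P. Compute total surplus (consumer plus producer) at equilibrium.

Equilibrium: 468 - 4P = -282 + 6P gives P* = 75, Q* = 168.
Demand choke price: P = 117; supply starts at P = 47.
CS = ½(117 − 75)(168) = 3528; PS = ½(75 − 47)(168) = 2352.

Total surplus = 5880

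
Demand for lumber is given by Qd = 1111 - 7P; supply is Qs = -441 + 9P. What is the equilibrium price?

Set Qd = Qs: 1111 - 7P = -441 + 9P.
1552 = 16P, so P* = 97.
Q* = 1111 − 7(97) = 432.

P* = 97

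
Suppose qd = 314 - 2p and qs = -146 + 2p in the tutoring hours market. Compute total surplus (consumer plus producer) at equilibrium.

Equilibrium: 314 - 2p = -146 + 2p gives p* = 115, q* = 84.
Demand choke price: p = 157; supply starts at p = 73.
CS = ½(157 − 115)(84) = 1764; PS = ½(115 − 73)(84) = 1764.

Total surplus = 3528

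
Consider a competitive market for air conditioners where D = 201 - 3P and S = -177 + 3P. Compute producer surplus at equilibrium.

Producer surplus = 24

Equilibrium: 201 - 3P = -177 + 3P gives P* = 63, Q* = 12.
Supply starts at P = 59 (where S = 0).
PS = ½(63 − 59)(12) = 24.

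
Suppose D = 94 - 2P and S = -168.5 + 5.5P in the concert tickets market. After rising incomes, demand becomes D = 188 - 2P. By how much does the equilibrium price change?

ΔP = 188/15

Original equilibrium: P* = 35, Q* = 24.
New equilibrium: 188 - 2P = -168.5 + 5.5P, so 356.5 = 7.5P and P' = 713/15; Q' = 188 − 2(713/15) = 1394/15.
Change in price: 713/15 − 35 = 188/15.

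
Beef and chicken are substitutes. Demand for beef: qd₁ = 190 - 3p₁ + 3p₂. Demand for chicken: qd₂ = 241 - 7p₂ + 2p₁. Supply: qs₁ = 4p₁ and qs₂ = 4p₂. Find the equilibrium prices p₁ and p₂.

p₁ = 2813/71, p₂ = 2067/71

Market 1: 190 - 3p₁ + 3p₂ = 4p₁ → 7p₁ - 3p₂ = 190.
Market 2: 11p₂ - 2p₁ = 241.
Eliminating p₂: 11×(1) + 3×(2) gives 71p₁ = 2813, so p₁ = 2813/71.
Back-substitute into (2): p₂ = (241 + 2×2813/71) / 11 = 2067/71.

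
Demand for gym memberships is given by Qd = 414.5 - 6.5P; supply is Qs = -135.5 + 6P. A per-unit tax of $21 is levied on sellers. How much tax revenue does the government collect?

Tax revenue = 1322.58

Pre-tax equilibrium: P* = 44, Q* = 128.5.
Tax on sellers shifts supply to Qs = -135.5 + 6(P − 21) = -261.5 + 6P.
414.5 - 6.5P = -261.5 + 6P gives buyer price Pb = 54.08; sellers receive Ps = 54.08 − 21 = 33.08.
New quantity: Q = 414.5 − 6.5(54.08) = 62.98.
Revenue = 21 × 62.98 = 1322.58.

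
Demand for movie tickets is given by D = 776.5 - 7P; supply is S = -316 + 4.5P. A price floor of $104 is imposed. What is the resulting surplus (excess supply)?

Surplus = 103.5

Equilibrium price would be P* = 95, so the floor at 104 binds.
At P = 104: D = 48.5, S = 152.
Surplus = 152 − 48.5 = 103.5.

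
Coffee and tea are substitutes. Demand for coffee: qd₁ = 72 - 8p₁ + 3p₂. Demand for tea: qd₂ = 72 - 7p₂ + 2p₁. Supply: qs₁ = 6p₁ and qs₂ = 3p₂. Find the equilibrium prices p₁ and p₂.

p₁ = 468/67, p₂ = 576/67

Market 1: 72 - 8p₁ + 3p₂ = 6p₁ → 14p₁ - 3p₂ = 72.
Market 2: 10p₂ - 2p₁ = 72.
Eliminating p₂: 10×(1) + 3×(2) gives 134p₁ = 936, so p₁ = 468/67.
Back-substitute into (2): p₂ = (72 + 2×468/67) / 10 = 576/67.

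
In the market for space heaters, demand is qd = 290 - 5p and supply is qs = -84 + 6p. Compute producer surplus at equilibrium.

Equilibrium: 290 - 5p = -84 + 6p gives p* = 34, q* = 120.
Supply starts at p = 14 (where qs = 0).
PS = ½(34 − 14)(120) = 1200.

Producer surplus = 1200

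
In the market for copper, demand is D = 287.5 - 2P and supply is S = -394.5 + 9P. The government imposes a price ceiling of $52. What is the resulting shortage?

Shortage = 110

Equilibrium price would be P* = 62, so the ceiling at 52 binds.
At P = 52: D = 287.5 − 2(52) = 183.5, S = -394.5 + 9(52) = 73.5.
Shortage = 183.5 − 73.5 = 110.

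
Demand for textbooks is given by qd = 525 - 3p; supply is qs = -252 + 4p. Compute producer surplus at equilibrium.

Producer surplus = 4608

Equilibrium: 525 - 3p = -252 + 4p gives p* = 111, q* = 192.
Supply starts at p = 63 (where qs = 0).
PS = ½(111 − 63)(192) = 4608.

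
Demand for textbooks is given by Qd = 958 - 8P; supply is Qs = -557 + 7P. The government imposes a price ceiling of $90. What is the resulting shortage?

Shortage = 165

Equilibrium price would be P* = 101, so the ceiling at 90 binds.
At P = 90: Qd = 958 − 8(90) = 238, Qs = -557 + 7(90) = 73.
Shortage = 238 − 73 = 165.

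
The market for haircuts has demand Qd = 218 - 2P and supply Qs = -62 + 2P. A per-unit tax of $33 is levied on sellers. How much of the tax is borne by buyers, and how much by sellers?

Buyers bear $16.5, sellers bear $16.5

Pre-tax equilibrium: P* = 70, Q* = 78.
Tax on sellers shifts supply to Qs = -62 + 2(P − 33) = -128 + 2P.
218 - 2P = -128 + 2P gives buyer price Pb = 86.5; sellers receive Ps = 86.5 − 33 = 53.5.
New quantity: Q = 218 − 2(86.5) = 45.
Buyer burden = 86.5 − 70 = 16.5; seller burden = 70 − 53.5 = 16.5.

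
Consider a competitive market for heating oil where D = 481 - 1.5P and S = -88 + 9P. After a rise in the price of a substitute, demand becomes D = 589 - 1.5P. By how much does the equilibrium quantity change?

ΔQ = 648/7

Original equilibrium: P* = 1138/21, Q* = 2798/7.
New equilibrium: 589 - 1.5P = -88 + 9P, so 677 = 10.5P and P' = 1354/21; Q' = 589 − 1.5(1354/21) = 3446/7.
Change in quantity: 3446/7 − 2798/7 = 648/7.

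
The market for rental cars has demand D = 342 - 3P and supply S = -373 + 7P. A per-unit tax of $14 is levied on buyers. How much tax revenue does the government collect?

Pre-tax equilibrium: P* = 71.5, Q* = 127.5.
Tax on buyers shifts demand to D = 342 − 3(P + 14) = 300 - 3P.
300 - 3P = -373 + 7P gives seller price Ps = 67.3; buyers pay Pb = 67.3 + 14 = 81.3.
New quantity: Q = 342 − 3(81.3) = 98.1.
Revenue = 14 × 98.1 = 1373.4.

Tax revenue = 1373.4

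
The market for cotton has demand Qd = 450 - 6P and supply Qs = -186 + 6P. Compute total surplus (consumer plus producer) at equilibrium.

Equilibrium: 450 - 6P = -186 + 6P gives P* = 53, Q* = 132.
Demand choke price: P = 75; supply starts at P = 31.
CS = ½(75 − 53)(132) = 1452; PS = ½(53 − 31)(132) = 1452.

Total surplus = 2904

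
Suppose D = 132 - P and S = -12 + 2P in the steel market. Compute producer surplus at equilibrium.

Producer surplus = 1764

Equilibrium: 132 - P = -12 + 2P gives P* = 48, Q* = 84.
Supply starts at P = 6 (where S = 0).
PS = ½(48 − 6)(84) = 1764.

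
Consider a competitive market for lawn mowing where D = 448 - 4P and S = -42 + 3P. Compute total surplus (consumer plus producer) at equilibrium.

Total surplus = 8232

Equilibrium: 448 - 4P = -42 + 3P gives P* = 70, Q* = 168.
Demand choke price: P = 112; supply starts at P = 14.
CS = ½(112 − 70)(168) = 3528; PS = ½(70 − 14)(168) = 4704.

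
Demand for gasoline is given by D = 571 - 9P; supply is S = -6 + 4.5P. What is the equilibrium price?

Set D = S: 571 - 9P = -6 + 4.5P.
577 = 13.5P, so P* = 1154/27.
Q* = 571 − 9(1154/27) = 559/3.

P* = 1154/27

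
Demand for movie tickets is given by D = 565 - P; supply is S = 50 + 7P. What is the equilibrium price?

P* = 64.375

Set D = S: 565 - P = 50 + 7P.
515 = 8P, so P* = 64.375.
Q* = 565 − 1(64.375) = 500.625.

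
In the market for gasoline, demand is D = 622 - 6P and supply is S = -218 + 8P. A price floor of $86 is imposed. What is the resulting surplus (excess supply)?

Equilibrium price would be P* = 60, so the floor at 86 binds.
At P = 86: D = 106, S = 470.
Surplus = 470 − 106 = 364.

Surplus = 364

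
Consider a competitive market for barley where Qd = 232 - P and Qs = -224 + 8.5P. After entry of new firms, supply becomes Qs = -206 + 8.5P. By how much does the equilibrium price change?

ΔP = -36/19

Original equilibrium: P* = 48, Q* = 184.
New equilibrium: 232 - P = -206 + 8.5P, so 438 = 9.5P and P' = 876/19; Q' = 232 − 1(876/19) = 3532/19.
Change in price: 876/19 − 48 = -36/19.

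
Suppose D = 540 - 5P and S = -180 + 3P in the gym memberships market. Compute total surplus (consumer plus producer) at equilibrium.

Total surplus = 2160

Equilibrium: 540 - 5P = -180 + 3P gives P* = 90, Q* = 90.
Demand choke price: P = 108; supply starts at P = 60.
CS = ½(108 − 90)(90) = 810; PS = ½(90 − 60)(90) = 1350.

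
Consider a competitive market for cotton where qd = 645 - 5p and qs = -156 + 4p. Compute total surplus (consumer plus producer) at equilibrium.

Total surplus = 9000

Equilibrium: 645 - 5p = -156 + 4p gives p* = 89, q* = 200.
Demand choke price: p = 129; supply starts at p = 39.
CS = ½(129 − 89)(200) = 4000; PS = ½(89 − 39)(200) = 5000.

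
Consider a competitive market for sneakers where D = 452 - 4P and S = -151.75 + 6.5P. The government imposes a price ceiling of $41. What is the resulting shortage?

Equilibrium price would be P* = 57.5, so the ceiling at 41 binds.
At P = 41: D = 452 − 4(41) = 288, S = -151.75 + 6.5(41) = 114.75.
Shortage = 288 − 114.75 = 173.25.

Shortage = 173.25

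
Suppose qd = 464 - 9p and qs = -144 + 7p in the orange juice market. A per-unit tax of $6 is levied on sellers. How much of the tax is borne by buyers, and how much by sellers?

Pre-tax equilibrium: p* = 38, q* = 122.
Tax on sellers shifts supply to qs = -144 + 7(p − 6) = -186 + 7p.
464 - 9p = -186 + 7p gives buyer price pb = 40.625; sellers receive ps = 40.625 − 6 = 34.625.
New quantity: q = 464 − 9(40.625) = 98.375.
Buyer burden = 40.625 − 38 = 2.625; seller burden = 38 − 34.625 = 3.375.

Buyers bear $2.625, sellers bear $3.375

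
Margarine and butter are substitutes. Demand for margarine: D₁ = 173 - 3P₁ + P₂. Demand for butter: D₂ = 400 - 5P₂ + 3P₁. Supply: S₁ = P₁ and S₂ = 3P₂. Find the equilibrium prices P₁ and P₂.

P₁ = 1784/29, P₂ = 2119/29

Market 1: 173 - 3P₁ + P₂ = P₁ → 4P₁ - P₂ = 173.
Market 2: 8P₂ - 3P₁ = 400.
Eliminating P₂: 8×(1) + 1×(2) gives 29P₁ = 1784, so P₁ = 1784/29.
Back-substitute into (2): P₂ = (400 + 3×1784/29) / 8 = 2119/29.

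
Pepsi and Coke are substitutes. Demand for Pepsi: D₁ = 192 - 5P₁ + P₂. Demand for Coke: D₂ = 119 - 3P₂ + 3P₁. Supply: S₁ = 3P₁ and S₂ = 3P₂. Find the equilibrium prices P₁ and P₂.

P₁ = 1271/45, P₂ = 1528/45

Market 1: 192 - 5P₁ + P₂ = 3P₁ → 8P₁ - P₂ = 192.
Market 2: 6P₂ - 3P₁ = 119.
Eliminating P₂: 6×(1) + 1×(2) gives 45P₁ = 1271, so P₁ = 1271/45.
Back-substitute into (2): P₂ = (119 + 3×1271/45) / 6 = 1528/45.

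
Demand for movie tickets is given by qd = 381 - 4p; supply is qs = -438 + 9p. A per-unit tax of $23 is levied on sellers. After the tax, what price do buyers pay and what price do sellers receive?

Buyers pay 1026/13, sellers receive 727/13

Pre-tax equilibrium: p* = 63, q* = 129.
Tax on sellers shifts supply to qs = -438 + 9(p − 23) = -645 + 9p.
381 - 4p = -645 + 9p gives buyer price pb = 1026/13; sellers receive ps = 1026/13 − 23 = 727/13.
New quantity: q = 381 − 4(1026/13) = 849/13.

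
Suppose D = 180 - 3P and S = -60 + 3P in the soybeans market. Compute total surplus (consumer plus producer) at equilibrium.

Equilibrium: 180 - 3P = -60 + 3P gives P* = 40, Q* = 60.
Demand choke price: P = 60; supply starts at P = 20.
CS = ½(60 − 40)(60) = 600; PS = ½(40 − 20)(60) = 600.

Total surplus = 1200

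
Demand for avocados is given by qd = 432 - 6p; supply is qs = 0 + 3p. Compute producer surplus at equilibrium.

Equilibrium: 432 - 6p = 0 + 3p gives p* = 48, q* = 144.
Supply starts at p = 0 (where qs = 0).
PS = ½(48 − 0)(144) = 3456.

Producer surplus = 3456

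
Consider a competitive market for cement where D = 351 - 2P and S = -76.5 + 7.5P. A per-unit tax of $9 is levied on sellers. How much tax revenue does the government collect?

Tax revenue = 42201/19

Pre-tax equilibrium: P* = 45, Q* = 261.
Tax on sellers shifts supply to S = -76.5 + 7.5(P − 9) = -144 + 7.5P.
351 - 2P = -144 + 7.5P gives buyer price Pb = 990/19; sellers receive Ps = 990/19 − 9 = 819/19.
New quantity: Q = 351 − 2(990/19) = 4689/19.
Revenue = 9 × 4689/19 = 42201/19.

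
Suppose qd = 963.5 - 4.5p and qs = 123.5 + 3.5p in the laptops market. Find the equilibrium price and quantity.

p* = 105, q* = 491

Set qd = qs: 963.5 - 4.5p = 123.5 + 3.5p.
840 = 8p, so p* = 105.
q* = 963.5 − 4.5(105) = 491.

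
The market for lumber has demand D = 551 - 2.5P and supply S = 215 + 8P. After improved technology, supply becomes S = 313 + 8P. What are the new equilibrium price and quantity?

Original equilibrium: P* = 32, Q* = 471.
New equilibrium: 551 - 2.5P = 313 + 8P, so 238 = 10.5P and P' = 68/3; Q' = 551 − 2.5(68/3) = 1483/3.

P' = 68/3, Q' = 1483/3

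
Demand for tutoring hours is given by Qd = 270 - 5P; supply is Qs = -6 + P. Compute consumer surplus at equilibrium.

Consumer surplus = 160

Equilibrium: 270 - 5P = -6 + P gives P* = 46, Q* = 40.
Demand choke price (Qd = 0): P = 54.
CS = ½(54 − 46)(40) = 160.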